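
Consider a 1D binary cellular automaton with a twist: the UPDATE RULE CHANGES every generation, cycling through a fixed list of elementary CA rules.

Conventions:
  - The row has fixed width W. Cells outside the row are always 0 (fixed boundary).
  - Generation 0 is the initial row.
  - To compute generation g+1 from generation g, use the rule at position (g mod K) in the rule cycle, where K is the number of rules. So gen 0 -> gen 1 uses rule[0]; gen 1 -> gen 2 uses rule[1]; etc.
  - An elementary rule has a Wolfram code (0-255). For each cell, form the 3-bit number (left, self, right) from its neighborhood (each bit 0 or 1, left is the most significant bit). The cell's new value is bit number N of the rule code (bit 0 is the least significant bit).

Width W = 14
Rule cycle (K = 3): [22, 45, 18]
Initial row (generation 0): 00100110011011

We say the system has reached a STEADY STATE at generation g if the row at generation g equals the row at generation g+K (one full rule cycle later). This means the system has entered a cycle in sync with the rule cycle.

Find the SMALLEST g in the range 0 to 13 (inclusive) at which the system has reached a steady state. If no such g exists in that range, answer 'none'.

Gen 0: 00100110011011
Gen 1 (rule 22): 01111001100000
Gen 2 (rule 45): 01000001001111
Gen 3 (rule 18): 10100010110000
Gen 4 (rule 22): 10110110001000
Gen 5 (rule 45): 11101100101011
Gen 6 (rule 18): 00000011000000
Gen 7 (rule 22): 00000100100000
Gen 8 (rule 45): 11110100101111
Gen 9 (rule 18): 00000011000000
Gen 10 (rule 22): 00000100100000
Gen 11 (rule 45): 11110100101111
Gen 12 (rule 18): 00000011000000
Gen 13 (rule 22): 00000100100000
Gen 14 (rule 45): 11110100101111
Gen 15 (rule 18): 00000011000000
Gen 16 (rule 22): 00000100100000

Answer: 6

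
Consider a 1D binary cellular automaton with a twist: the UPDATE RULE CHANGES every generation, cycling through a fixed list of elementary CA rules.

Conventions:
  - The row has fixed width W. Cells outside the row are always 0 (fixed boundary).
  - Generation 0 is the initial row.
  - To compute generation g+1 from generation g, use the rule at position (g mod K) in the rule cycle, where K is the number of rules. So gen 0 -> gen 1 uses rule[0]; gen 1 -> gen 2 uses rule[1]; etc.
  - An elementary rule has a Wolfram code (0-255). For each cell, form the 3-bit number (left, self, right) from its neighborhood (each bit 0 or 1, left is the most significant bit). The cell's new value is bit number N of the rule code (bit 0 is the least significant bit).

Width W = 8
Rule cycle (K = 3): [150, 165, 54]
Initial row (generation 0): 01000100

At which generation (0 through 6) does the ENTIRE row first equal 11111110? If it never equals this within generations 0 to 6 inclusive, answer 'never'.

Answer: 3

Derivation:
Gen 0: 01000100
Gen 1 (rule 150): 11101110
Gen 2 (rule 165): 01010100
Gen 3 (rule 54): 11111110
Gen 4 (rule 150): 01111101
Gen 5 (rule 165): 00111011
Gen 6 (rule 54): 01000100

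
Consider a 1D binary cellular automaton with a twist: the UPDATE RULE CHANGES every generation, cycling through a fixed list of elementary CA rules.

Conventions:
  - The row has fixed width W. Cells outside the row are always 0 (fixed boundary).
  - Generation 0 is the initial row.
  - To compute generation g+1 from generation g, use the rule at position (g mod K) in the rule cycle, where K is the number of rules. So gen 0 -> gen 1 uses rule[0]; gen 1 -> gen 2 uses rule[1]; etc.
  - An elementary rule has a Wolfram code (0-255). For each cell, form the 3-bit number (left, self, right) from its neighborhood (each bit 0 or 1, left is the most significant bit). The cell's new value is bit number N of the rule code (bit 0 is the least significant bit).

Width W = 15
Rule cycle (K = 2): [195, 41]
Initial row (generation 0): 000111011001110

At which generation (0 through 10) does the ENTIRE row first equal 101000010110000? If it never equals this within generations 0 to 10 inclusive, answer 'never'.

Gen 0: 000111011001110
Gen 1 (rule 195): 111011001010110
Gen 2 (rule 41): 100110000101100
Gen 3 (rule 195): 001010111000101
Gen 4 (rule 41): 100101100010010
Gen 5 (rule 195): 001000101100100
Gen 6 (rule 41): 100010011000001
Gen 7 (rule 195): 001100101011110
Gen 8 (rule 41): 101000010110000
Gen 9 (rule 195): 000011100010111
Gen 10 (rule 41): 111010001001100

Answer: 8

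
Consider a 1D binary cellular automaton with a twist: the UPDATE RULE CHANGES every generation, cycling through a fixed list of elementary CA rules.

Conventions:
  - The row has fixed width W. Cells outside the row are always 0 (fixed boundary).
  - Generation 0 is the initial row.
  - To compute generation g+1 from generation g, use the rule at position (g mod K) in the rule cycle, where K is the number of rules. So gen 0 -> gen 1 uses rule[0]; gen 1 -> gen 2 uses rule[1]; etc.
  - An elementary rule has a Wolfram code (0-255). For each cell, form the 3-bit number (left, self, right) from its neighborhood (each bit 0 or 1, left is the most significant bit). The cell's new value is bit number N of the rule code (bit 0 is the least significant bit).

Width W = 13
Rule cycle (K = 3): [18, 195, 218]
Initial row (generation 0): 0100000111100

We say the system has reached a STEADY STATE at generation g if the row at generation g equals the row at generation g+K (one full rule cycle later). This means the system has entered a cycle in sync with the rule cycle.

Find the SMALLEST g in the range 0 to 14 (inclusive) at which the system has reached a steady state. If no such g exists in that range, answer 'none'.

Answer: 6

Derivation:
Gen 0: 0100000111100
Gen 1 (rule 18): 1010001000010
Gen 2 (rule 195): 0000110011100
Gen 3 (rule 218): 0001111111110
Gen 4 (rule 18): 0010000000001
Gen 5 (rule 195): 1100111111110
Gen 6 (rule 218): 1111111111111
Gen 7 (rule 18): 0000000000000
Gen 8 (rule 195): 1111111111111
Gen 9 (rule 218): 1111111111111
Gen 10 (rule 18): 0000000000000
Gen 11 (rule 195): 1111111111111
Gen 12 (rule 218): 1111111111111
Gen 13 (rule 18): 0000000000000
Gen 14 (rule 195): 1111111111111
Gen 15 (rule 218): 1111111111111
Gen 16 (rule 18): 0000000000000
Gen 17 (rule 195): 1111111111111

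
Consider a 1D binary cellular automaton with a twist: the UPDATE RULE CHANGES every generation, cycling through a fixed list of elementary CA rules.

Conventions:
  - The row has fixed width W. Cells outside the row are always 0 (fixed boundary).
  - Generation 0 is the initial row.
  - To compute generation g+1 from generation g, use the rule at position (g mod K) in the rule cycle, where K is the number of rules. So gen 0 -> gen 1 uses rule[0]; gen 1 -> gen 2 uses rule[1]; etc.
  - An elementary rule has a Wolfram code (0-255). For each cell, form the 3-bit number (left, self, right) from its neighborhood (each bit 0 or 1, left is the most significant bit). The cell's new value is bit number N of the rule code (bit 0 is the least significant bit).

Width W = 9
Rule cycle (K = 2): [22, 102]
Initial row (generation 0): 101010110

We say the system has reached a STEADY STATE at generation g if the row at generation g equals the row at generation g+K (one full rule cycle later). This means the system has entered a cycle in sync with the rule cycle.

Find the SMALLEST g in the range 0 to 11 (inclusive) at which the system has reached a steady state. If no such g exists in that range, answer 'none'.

Answer: 11

Derivation:
Gen 0: 101010110
Gen 1 (rule 22): 101010001
Gen 2 (rule 102): 111110011
Gen 3 (rule 22): 000001100
Gen 4 (rule 102): 000010100
Gen 5 (rule 22): 000110110
Gen 6 (rule 102): 001011010
Gen 7 (rule 22): 011000011
Gen 8 (rule 102): 101000101
Gen 9 (rule 22): 101101101
Gen 10 (rule 102): 110110111
Gen 11 (rule 22): 000000000
Gen 12 (rule 102): 000000000
Gen 13 (rule 22): 000000000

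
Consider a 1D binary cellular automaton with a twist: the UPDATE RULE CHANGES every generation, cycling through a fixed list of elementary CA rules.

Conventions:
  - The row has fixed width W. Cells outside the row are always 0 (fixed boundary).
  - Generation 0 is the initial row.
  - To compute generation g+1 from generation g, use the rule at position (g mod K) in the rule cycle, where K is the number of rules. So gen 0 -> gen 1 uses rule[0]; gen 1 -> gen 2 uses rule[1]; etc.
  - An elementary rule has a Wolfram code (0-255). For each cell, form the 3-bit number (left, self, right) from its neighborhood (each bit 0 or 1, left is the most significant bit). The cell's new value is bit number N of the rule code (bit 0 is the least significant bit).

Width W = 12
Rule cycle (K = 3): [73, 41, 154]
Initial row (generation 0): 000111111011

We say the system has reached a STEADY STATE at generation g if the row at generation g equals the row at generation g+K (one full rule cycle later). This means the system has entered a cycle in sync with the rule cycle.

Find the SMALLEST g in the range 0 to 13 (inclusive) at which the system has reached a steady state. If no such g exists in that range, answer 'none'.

Answer: none

Derivation:
Gen 0: 000111111011
Gen 1 (rule 73): 110100001011
Gen 2 (rule 41): 101001100110
Gen 3 (rule 154): 000111011101
Gen 4 (rule 73): 110101010100
Gen 5 (rule 41): 101010101001
Gen 6 (rule 154): 000000000110
Gen 7 (rule 73): 111111110110
Gen 8 (rule 41): 100000001100
Gen 9 (rule 154): 010000011010
Gen 10 (rule 73): 000111011000
Gen 11 (rule 41): 110100110011
Gen 12 (rule 154): 100011101110
Gen 13 (rule 73): 001010101010
Gen 14 (rule 41): 100101010100
Gen 15 (rule 154): 011000000010
Gen 16 (rule 73): 011011111000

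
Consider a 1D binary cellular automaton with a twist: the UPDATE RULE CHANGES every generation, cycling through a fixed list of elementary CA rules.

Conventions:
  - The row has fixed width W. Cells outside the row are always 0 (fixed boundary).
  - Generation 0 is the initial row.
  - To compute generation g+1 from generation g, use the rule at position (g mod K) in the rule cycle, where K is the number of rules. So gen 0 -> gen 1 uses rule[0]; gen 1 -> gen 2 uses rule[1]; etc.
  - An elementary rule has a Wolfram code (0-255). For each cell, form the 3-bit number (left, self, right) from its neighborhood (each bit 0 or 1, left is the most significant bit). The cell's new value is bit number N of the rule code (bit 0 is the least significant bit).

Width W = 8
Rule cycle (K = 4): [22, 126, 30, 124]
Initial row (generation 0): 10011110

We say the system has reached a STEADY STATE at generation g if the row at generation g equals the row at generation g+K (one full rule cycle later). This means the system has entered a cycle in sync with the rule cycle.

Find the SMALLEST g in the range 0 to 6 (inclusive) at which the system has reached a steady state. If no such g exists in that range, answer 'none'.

Gen 0: 10011110
Gen 1 (rule 22): 11100001
Gen 2 (rule 126): 10110011
Gen 3 (rule 30): 10101110
Gen 4 (rule 124): 11111011
Gen 5 (rule 22): 00000000
Gen 6 (rule 126): 00000000
Gen 7 (rule 30): 00000000
Gen 8 (rule 124): 00000000
Gen 9 (rule 22): 00000000
Gen 10 (rule 126): 00000000

Answer: 5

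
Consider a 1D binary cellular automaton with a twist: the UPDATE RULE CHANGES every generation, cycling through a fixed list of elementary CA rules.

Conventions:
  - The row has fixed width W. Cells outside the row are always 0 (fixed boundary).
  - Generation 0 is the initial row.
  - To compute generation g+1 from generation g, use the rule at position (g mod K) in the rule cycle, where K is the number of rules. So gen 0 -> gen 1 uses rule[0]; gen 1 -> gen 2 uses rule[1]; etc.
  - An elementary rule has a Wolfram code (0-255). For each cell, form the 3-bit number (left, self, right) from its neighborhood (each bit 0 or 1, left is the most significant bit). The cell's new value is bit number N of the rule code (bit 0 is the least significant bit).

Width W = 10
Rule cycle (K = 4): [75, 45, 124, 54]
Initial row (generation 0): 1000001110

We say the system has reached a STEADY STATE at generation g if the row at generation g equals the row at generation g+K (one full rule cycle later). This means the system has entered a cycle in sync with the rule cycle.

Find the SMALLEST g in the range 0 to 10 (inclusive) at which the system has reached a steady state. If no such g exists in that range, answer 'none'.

Answer: none

Derivation:
Gen 0: 1000001110
Gen 1 (rule 75): 0011111010
Gen 2 (rule 45): 1010000110
Gen 3 (rule 124): 1111000111
Gen 4 (rule 54): 0000101000
Gen 5 (rule 75): 1111000011
Gen 6 (rule 45): 1000011010
Gen 7 (rule 124): 1100011111
Gen 8 (rule 54): 0010100000
Gen 9 (rule 75): 1100001111
Gen 10 (rule 45): 1001101000
Gen 11 (rule 124): 1101111100
Gen 12 (rule 54): 0010000010
Gen 13 (rule 75): 1100111100
Gen 14 (rule 45): 1000100001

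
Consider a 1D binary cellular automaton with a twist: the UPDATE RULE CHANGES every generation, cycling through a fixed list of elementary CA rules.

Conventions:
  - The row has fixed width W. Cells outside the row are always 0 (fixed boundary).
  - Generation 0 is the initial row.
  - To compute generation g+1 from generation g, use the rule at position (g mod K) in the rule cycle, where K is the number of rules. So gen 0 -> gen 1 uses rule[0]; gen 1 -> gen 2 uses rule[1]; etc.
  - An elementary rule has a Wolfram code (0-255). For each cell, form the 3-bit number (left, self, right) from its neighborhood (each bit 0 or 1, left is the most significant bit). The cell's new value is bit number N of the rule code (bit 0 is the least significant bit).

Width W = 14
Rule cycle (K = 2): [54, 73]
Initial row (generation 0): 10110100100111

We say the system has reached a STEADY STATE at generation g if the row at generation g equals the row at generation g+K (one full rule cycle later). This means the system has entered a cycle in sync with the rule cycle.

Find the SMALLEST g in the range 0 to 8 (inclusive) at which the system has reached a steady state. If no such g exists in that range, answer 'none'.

Answer: none

Derivation:
Gen 0: 10110100100111
Gen 1 (rule 54): 11001111111000
Gen 2 (rule 73): 11001000001011
Gen 3 (rule 54): 00111100011100
Gen 4 (rule 73): 10100101010101
Gen 5 (rule 54): 11111111111111
Gen 6 (rule 73): 10000000000001
Gen 7 (rule 54): 11000000000011
Gen 8 (rule 73): 11011111111011
Gen 9 (rule 54): 00100000000100
Gen 10 (rule 73): 10001111110001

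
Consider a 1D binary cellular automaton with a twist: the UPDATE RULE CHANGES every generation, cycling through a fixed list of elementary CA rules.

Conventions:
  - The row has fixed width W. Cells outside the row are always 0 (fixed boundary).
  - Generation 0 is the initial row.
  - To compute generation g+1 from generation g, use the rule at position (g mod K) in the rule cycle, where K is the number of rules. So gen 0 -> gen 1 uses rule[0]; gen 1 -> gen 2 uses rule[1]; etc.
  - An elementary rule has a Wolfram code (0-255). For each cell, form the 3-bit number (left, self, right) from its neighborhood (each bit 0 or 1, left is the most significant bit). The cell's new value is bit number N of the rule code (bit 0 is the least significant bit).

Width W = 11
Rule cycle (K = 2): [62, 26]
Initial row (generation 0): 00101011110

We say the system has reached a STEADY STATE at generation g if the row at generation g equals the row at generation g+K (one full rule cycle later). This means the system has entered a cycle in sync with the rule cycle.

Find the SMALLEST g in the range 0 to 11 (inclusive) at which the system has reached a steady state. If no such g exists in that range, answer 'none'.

Answer: none

Derivation:
Gen 0: 00101011110
Gen 1 (rule 62): 01111110001
Gen 2 (rule 26): 11000001010
Gen 3 (rule 62): 10100011111
Gen 4 (rule 26): 00010110000
Gen 5 (rule 62): 00111101000
Gen 6 (rule 26): 01100000100
Gen 7 (rule 62): 11010001110
Gen 8 (rule 26): 10001011001
Gen 9 (rule 62): 11011110111
Gen 10 (rule 26): 10010000100
Gen 11 (rule 62): 11111001110
Gen 12 (rule 26): 10000111001
Gen 13 (rule 62): 11001100111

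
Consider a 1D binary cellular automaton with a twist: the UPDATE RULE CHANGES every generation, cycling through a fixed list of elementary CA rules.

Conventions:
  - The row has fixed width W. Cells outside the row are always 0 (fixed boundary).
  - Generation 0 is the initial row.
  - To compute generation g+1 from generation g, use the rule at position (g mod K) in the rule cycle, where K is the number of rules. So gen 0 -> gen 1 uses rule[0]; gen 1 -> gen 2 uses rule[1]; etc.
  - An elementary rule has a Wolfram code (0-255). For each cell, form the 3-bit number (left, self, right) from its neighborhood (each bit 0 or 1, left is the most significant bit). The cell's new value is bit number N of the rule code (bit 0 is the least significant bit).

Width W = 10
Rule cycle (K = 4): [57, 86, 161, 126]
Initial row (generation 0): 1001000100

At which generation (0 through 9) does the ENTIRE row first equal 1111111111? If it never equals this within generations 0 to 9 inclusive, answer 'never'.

Gen 0: 1001000100
Gen 1 (rule 57): 0100110011
Gen 2 (rule 86): 1111011101
Gen 3 (rule 161): 0110101010
Gen 4 (rule 126): 1111111111
Gen 5 (rule 57): 1000000000
Gen 6 (rule 86): 1100000000
Gen 7 (rule 161): 0001111111
Gen 8 (rule 126): 0011000001
Gen 9 (rule 57): 1010111100

Answer: 4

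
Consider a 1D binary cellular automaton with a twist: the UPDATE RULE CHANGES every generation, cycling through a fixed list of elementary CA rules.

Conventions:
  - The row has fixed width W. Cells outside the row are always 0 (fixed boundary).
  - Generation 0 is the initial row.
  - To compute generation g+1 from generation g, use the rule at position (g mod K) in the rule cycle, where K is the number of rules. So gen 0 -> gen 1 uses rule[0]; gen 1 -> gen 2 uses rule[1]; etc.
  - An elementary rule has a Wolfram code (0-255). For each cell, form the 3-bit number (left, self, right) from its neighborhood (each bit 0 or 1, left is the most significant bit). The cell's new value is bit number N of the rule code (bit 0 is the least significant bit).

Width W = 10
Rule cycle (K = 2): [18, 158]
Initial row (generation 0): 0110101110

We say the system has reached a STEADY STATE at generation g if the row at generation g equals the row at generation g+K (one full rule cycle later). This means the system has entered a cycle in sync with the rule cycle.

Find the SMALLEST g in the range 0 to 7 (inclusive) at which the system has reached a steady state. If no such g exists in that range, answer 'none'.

Answer: 7

Derivation:
Gen 0: 0110101110
Gen 1 (rule 18): 1000000001
Gen 2 (rule 158): 1100000011
Gen 3 (rule 18): 0010000100
Gen 4 (rule 158): 0111001110
Gen 5 (rule 18): 1000110001
Gen 6 (rule 158): 1101101011
Gen 7 (rule 18): 0000000000
Gen 8 (rule 158): 0000000000
Gen 9 (rule 18): 0000000000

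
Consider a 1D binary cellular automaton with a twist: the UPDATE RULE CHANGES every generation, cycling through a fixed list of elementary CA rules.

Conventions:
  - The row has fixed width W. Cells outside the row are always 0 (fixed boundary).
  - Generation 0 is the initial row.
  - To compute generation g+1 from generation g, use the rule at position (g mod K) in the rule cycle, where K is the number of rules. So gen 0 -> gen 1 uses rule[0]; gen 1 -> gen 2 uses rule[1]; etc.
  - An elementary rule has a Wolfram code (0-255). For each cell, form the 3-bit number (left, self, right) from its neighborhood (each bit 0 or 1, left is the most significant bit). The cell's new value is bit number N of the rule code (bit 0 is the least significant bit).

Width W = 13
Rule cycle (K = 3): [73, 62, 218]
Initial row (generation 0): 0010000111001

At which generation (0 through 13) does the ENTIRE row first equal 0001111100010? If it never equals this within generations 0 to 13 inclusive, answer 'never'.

Gen 0: 0010000111001
Gen 1 (rule 73): 1000110101000
Gen 2 (rule 62): 1101101111100
Gen 3 (rule 218): 1101101111110
Gen 4 (rule 73): 1101101000010
Gen 5 (rule 62): 1011011100111
Gen 6 (rule 218): 0011011111111
Gen 7 (rule 73): 1011010000001
Gen 8 (rule 62): 1110111000011
Gen 9 (rule 218): 1110111100111
Gen 10 (rule 73): 1010100100101
Gen 11 (rule 62): 1111111111111
Gen 12 (rule 218): 1111111111111
Gen 13 (rule 73): 1000000000001

Answer: never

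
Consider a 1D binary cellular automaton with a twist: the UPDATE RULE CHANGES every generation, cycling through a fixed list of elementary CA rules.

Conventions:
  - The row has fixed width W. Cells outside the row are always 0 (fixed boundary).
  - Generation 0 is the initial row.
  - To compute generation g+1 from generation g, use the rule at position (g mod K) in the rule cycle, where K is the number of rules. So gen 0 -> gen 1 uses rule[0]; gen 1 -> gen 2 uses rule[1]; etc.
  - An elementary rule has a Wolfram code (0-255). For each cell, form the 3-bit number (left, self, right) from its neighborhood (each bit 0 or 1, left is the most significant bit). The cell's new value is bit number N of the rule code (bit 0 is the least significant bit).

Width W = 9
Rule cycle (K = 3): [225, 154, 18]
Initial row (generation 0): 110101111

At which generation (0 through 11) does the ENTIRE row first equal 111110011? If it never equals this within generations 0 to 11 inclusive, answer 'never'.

Gen 0: 110101111
Gen 1 (rule 225): 011010111
Gen 2 (rule 154): 110000110
Gen 3 (rule 18): 001001001
Gen 4 (rule 225): 100000000
Gen 5 (rule 154): 010000000
Gen 6 (rule 18): 101000000
Gen 7 (rule 225): 010011111
Gen 8 (rule 154): 101111110
Gen 9 (rule 18): 000000001
Gen 10 (rule 225): 111111100
Gen 11 (rule 154): 111111010

Answer: never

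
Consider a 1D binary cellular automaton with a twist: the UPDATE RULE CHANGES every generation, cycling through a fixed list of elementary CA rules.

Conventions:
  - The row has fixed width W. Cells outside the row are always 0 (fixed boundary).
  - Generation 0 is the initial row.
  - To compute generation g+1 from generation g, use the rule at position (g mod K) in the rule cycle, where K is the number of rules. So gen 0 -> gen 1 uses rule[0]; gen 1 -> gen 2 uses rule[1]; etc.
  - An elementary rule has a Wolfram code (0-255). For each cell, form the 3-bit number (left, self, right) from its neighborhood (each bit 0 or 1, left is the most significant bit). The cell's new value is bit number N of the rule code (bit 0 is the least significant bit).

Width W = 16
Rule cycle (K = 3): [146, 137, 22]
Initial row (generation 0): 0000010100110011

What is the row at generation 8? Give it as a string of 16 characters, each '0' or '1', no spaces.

Gen 0: 0000010100110011
Gen 1 (rule 146): 0000100011001100
Gen 2 (rule 137): 1110001010001001
Gen 3 (rule 22): 0001011011011111
Gen 4 (rule 146): 0010000000001110
Gen 5 (rule 137): 1000111111101100
Gen 6 (rule 22): 1101000000000010
Gen 7 (rule 146): 0000100000000101
Gen 8 (rule 137): 1110001111110000

Answer: 1110001111110000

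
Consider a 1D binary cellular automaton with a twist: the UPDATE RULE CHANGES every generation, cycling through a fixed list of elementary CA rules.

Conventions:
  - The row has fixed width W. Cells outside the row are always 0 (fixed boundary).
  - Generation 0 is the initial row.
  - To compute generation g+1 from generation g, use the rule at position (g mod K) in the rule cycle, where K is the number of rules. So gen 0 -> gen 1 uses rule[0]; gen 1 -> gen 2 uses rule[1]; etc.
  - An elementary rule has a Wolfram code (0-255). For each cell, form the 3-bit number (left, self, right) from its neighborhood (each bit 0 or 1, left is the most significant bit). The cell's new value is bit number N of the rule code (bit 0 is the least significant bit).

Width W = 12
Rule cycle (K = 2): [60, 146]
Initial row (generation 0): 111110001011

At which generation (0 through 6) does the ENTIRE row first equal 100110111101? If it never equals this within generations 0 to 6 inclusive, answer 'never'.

Gen 0: 111110001011
Gen 1 (rule 60): 100001001110
Gen 2 (rule 146): 010010110101
Gen 3 (rule 60): 011011101111
Gen 4 (rule 146): 100001000110
Gen 5 (rule 60): 110001100101
Gen 6 (rule 146): 001010011000

Answer: never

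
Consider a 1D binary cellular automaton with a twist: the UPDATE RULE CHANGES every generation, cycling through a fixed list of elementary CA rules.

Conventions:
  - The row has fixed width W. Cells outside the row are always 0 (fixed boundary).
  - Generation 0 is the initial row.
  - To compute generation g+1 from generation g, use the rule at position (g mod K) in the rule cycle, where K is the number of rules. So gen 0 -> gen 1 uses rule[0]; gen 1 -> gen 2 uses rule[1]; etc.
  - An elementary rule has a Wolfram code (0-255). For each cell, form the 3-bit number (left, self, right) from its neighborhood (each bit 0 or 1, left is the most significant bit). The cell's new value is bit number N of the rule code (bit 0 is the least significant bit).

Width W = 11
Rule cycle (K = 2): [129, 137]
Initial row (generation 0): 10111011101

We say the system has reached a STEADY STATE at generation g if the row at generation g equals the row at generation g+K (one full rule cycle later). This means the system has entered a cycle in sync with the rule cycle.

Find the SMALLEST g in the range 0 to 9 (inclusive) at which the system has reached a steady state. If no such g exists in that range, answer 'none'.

Answer: 1

Derivation:
Gen 0: 10111011101
Gen 1 (rule 129): 00010001000
Gen 2 (rule 137): 11000100011
Gen 3 (rule 129): 00010001000
Gen 4 (rule 137): 11000100011
Gen 5 (rule 129): 00010001000
Gen 6 (rule 137): 11000100011
Gen 7 (rule 129): 00010001000
Gen 8 (rule 137): 11000100011
Gen 9 (rule 129): 00010001000
Gen 10 (rule 137): 11000100011
Gen 11 (rule 129): 00010001000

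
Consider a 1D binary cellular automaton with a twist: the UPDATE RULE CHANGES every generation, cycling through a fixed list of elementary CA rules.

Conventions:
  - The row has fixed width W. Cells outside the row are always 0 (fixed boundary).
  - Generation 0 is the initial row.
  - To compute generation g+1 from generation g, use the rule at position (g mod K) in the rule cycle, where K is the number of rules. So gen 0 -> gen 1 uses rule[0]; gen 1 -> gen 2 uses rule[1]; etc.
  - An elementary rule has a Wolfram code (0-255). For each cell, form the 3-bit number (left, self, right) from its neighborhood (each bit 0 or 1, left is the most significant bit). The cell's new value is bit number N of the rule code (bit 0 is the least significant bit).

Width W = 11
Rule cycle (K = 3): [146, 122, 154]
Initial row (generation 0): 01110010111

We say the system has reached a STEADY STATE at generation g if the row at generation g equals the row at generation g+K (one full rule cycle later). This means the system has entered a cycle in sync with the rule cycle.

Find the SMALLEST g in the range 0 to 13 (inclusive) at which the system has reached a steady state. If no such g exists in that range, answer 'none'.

Answer: 9

Derivation:
Gen 0: 01110010111
Gen 1 (rule 146): 10101100010
Gen 2 (rule 122): 01011110101
Gen 3 (rule 154): 10011100000
Gen 4 (rule 146): 01101010000
Gen 5 (rule 122): 11110101000
Gen 6 (rule 154): 11100000100
Gen 7 (rule 146): 01010001010
Gen 8 (rule 122): 10101010101
Gen 9 (rule 154): 00000000000
Gen 10 (rule 146): 00000000000
Gen 11 (rule 122): 00000000000
Gen 12 (rule 154): 00000000000
Gen 13 (rule 146): 00000000000
Gen 14 (rule 122): 00000000000
Gen 15 (rule 154): 00000000000
Gen 16 (rule 146): 00000000000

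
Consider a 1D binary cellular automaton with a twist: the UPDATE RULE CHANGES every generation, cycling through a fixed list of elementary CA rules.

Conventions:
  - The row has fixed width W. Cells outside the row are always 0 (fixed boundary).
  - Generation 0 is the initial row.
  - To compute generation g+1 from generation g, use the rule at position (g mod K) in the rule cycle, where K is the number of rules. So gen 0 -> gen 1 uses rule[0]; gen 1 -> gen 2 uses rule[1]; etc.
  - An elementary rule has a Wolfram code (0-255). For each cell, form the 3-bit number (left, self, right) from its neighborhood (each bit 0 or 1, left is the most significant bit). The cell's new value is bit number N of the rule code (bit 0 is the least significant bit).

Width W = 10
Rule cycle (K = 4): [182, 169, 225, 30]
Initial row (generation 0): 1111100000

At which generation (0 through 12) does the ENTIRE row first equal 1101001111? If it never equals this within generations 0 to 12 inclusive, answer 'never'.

Gen 0: 1111100000
Gen 1 (rule 182): 0111010000
Gen 2 (rule 169): 0110100111
Gen 3 (rule 225): 0011000011
Gen 4 (rule 30): 0110100110
Gen 5 (rule 182): 1001111001
Gen 6 (rule 169): 0001110000
Gen 7 (rule 225): 1100110111
Gen 8 (rule 30): 1011100100
Gen 9 (rule 182): 1101011110
Gen 10 (rule 169): 1010111100
Gen 11 (rule 225): 0101011101
Gen 12 (rule 30): 1101010001

Answer: never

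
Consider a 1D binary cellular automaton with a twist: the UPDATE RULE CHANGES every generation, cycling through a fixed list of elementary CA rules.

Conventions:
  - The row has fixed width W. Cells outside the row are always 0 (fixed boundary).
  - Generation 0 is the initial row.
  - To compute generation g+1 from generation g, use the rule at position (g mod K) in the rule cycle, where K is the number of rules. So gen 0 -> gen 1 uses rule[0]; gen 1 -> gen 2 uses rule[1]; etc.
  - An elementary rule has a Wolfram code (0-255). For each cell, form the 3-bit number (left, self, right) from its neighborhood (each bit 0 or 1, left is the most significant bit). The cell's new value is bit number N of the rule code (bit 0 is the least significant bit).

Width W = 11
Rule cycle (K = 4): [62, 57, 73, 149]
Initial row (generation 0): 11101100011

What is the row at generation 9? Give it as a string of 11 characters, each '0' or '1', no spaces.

Gen 0: 11101100011
Gen 1 (rule 62): 10011010110
Gen 2 (rule 57): 01010101101
Gen 3 (rule 73): 00000001100
Gen 4 (rule 149): 11111100011
Gen 5 (rule 62): 10000010110
Gen 6 (rule 57): 01111001101
Gen 7 (rule 73): 01001001100
Gen 8 (rule 149): 01101100011
Gen 9 (rule 62): 11011010110

Answer: 11011010110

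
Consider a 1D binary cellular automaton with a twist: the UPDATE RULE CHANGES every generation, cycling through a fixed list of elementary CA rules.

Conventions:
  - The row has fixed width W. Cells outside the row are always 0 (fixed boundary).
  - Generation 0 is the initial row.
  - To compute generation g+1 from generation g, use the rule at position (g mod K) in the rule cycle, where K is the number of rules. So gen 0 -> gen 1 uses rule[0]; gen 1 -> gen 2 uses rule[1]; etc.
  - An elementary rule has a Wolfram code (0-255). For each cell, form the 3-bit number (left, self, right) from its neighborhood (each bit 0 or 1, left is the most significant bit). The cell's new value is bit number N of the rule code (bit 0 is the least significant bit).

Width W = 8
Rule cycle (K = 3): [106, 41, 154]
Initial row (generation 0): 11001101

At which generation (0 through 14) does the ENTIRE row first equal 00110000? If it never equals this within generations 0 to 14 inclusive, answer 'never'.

Answer: never

Derivation:
Gen 0: 11001101
Gen 1 (rule 106): 11011110
Gen 2 (rule 41): 10110000
Gen 3 (rule 154): 00101000
Gen 4 (rule 106): 01010000
Gen 5 (rule 41): 00100111
Gen 6 (rule 154): 01011110
Gen 7 (rule 106): 10110010
Gen 8 (rule 41): 01100000
Gen 9 (rule 154): 11010000
Gen 10 (rule 106): 11100000
Gen 11 (rule 41): 10001111
Gen 12 (rule 154): 01011110
Gen 13 (rule 106): 10110010
Gen 14 (rule 41): 01100000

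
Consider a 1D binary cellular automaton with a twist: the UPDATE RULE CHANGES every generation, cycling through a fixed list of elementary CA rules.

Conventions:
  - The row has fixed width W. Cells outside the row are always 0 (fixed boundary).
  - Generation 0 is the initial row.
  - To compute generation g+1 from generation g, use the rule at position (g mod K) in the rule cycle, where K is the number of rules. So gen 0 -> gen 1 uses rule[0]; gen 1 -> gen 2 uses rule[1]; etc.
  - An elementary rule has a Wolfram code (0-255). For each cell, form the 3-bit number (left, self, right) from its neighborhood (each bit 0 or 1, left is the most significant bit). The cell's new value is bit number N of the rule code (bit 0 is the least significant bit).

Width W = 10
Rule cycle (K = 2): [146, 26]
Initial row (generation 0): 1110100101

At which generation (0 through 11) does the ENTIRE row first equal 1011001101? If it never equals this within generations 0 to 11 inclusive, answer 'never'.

Gen 0: 1110100101
Gen 1 (rule 146): 0100011000
Gen 2 (rule 26): 1010110100
Gen 3 (rule 146): 0000000010
Gen 4 (rule 26): 0000000101
Gen 5 (rule 146): 0000001000
Gen 6 (rule 26): 0000010100
Gen 7 (rule 146): 0000100010
Gen 8 (rule 26): 0001010101
Gen 9 (rule 146): 0010000000
Gen 10 (rule 26): 0101000000
Gen 11 (rule 146): 1000100000

Answer: never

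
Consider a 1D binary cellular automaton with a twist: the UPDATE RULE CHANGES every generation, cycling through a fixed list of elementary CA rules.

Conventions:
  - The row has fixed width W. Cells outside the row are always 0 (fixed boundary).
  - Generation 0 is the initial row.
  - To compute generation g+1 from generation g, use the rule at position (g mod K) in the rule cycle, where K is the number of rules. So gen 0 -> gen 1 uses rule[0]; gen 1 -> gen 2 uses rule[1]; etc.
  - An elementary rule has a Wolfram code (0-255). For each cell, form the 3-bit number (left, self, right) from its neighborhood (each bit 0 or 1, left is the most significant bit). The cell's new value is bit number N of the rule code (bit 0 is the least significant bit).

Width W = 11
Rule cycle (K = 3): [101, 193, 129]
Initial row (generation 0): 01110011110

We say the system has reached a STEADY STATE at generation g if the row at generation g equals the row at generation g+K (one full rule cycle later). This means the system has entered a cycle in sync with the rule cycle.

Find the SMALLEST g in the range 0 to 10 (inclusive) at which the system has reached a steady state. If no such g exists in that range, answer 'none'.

Answer: none

Derivation:
Gen 0: 01110011110
Gen 1 (rule 101): 00010000010
Gen 2 (rule 193): 11000111000
Gen 3 (rule 129): 00010010011
Gen 4 (rule 101): 11010010001
Gen 5 (rule 193): 01000000100
Gen 6 (rule 129): 00011110001
Gen 7 (rule 101): 11000010101
Gen 8 (rule 193): 01011000000
Gen 9 (rule 129): 00000011111
Gen 10 (rule 101): 11111000001
Gen 11 (rule 193): 01111011100
Gen 12 (rule 129): 00110001001
Gen 13 (rule 101): 10010101001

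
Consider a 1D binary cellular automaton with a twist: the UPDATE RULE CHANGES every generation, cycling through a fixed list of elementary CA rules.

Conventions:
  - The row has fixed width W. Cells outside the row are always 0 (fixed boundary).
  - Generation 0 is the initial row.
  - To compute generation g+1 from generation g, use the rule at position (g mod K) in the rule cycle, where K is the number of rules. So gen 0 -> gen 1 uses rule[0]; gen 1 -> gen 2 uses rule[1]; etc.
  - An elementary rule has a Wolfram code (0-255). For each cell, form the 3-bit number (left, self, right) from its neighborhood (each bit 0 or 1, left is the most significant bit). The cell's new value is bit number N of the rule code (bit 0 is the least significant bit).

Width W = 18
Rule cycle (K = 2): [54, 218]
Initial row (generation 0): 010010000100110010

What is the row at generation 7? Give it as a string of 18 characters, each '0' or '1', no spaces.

Gen 0: 010010000100110010
Gen 1 (rule 54): 111111001111001111
Gen 2 (rule 218): 111111111111111111
Gen 3 (rule 54): 000000000000000000
Gen 4 (rule 218): 000000000000000000
Gen 5 (rule 54): 000000000000000000
Gen 6 (rule 218): 000000000000000000
Gen 7 (rule 54): 000000000000000000

Answer: 000000000000000000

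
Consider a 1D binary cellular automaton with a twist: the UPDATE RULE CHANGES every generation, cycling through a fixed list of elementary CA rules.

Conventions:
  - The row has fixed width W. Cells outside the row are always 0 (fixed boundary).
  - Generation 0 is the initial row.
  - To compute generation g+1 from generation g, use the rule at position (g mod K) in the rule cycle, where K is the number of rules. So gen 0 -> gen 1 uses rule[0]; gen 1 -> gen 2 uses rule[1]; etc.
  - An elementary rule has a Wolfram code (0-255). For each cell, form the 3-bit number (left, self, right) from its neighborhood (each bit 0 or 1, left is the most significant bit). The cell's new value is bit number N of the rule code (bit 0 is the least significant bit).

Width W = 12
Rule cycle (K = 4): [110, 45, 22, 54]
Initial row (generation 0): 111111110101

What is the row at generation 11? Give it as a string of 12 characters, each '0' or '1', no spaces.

Answer: 000100010100

Derivation:
Gen 0: 111111110101
Gen 1 (rule 110): 100000011111
Gen 2 (rule 45): 101111010000
Gen 3 (rule 22): 100000011000
Gen 4 (rule 54): 110000100100
Gen 5 (rule 110): 110001101100
Gen 6 (rule 45): 100101011001
Gen 7 (rule 22): 111101000111
Gen 8 (rule 54): 000011101000
Gen 9 (rule 110): 000110111000
Gen 10 (rule 45): 110101100011
Gen 11 (rule 22): 000100010100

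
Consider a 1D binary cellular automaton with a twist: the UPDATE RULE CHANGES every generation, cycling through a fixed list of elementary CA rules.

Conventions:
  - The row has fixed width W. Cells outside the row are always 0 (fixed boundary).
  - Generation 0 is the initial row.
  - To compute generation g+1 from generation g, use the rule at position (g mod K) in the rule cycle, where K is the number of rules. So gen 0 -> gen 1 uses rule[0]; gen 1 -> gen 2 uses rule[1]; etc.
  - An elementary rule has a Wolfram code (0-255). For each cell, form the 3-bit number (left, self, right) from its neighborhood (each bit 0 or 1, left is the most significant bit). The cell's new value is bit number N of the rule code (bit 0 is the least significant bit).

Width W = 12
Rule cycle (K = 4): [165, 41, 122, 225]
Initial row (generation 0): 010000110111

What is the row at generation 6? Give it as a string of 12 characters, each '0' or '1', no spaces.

Gen 0: 010000110111
Gen 1 (rule 165): 010110001010
Gen 2 (rule 41): 001100100100
Gen 3 (rule 122): 011111011010
Gen 4 (rule 225): 001111101100
Gen 5 (rule 165): 100111010001
Gen 6 (rule 41): 000100100100

Answer: 000100100100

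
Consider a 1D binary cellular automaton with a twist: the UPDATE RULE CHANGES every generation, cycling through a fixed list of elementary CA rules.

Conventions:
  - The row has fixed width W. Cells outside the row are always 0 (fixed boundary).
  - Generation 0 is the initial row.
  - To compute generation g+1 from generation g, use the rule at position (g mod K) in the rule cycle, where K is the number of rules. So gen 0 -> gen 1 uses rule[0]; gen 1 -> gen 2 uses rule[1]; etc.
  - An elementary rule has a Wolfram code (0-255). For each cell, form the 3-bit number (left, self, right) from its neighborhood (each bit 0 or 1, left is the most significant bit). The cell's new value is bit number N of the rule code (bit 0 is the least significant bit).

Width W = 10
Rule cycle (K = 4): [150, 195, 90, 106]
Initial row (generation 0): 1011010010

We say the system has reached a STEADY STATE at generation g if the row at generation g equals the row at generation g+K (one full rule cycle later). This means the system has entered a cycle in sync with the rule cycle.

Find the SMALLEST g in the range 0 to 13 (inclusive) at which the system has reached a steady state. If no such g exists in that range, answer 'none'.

Gen 0: 1011010010
Gen 1 (rule 150): 1000011111
Gen 2 (rule 195): 0011101111
Gen 3 (rule 90): 0110101001
Gen 4 (rule 106): 1111010010
Gen 5 (rule 150): 0110011111
Gen 6 (rule 195): 1010101111
Gen 7 (rule 90): 0000001001
Gen 8 (rule 106): 0000010010
Gen 9 (rule 150): 0000111111
Gen 10 (rule 195): 1111011111
Gen 11 (rule 90): 1001010001
Gen 12 (rule 106): 0010100010
Gen 13 (rule 150): 0110110111
Gen 14 (rule 195): 1010010011
Gen 15 (rule 90): 0001101111
Gen 16 (rule 106): 0011111001
Gen 17 (rule 150): 0101110111

Answer: none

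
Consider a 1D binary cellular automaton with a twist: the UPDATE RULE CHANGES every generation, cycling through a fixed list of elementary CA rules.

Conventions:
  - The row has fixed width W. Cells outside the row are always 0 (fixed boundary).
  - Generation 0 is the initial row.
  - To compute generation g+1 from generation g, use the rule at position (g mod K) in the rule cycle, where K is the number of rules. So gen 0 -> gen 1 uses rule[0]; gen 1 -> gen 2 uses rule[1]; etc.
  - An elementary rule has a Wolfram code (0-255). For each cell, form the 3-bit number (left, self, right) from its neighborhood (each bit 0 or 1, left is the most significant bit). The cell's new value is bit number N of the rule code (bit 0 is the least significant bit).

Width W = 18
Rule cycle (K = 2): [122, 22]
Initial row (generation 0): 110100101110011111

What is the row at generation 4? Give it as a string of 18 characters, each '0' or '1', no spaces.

Answer: 000000000000110000

Derivation:
Gen 0: 110100101110011111
Gen 1 (rule 122): 111011011011110001
Gen 2 (rule 22): 000000000000001011
Gen 3 (rule 122): 000000000000010111
Gen 4 (rule 22): 000000000000110000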